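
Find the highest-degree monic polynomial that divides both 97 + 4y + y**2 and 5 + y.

1

Apply the Euclidean algorithm:
  y**2 + 4y + 97 = (y - 1)(y + 5) + (102)
  y + 5 = ((1/102)y + 5/102)(102) + (0)
The last nonzero remainder is the constant 102, so the polynomials are coprime and gcd = 1.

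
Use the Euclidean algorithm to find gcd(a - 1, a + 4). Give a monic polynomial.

1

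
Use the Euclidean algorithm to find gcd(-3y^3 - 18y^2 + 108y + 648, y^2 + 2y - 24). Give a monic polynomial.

By polynomial division,
  -3y^3 - 18y^2 + 108y + 648 = (-3y - 12)(y^2 + 2y - 24) + (60y + 360)
  y^2 + 2y - 24 = ((1/60)y - 1/15)(60y + 360) + (0)
Last nonzero remainder: 60y + 360. Dividing through by 60 gives the monic gcd y + 6.

y + 6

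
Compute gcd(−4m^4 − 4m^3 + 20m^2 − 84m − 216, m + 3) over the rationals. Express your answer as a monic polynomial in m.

m + 3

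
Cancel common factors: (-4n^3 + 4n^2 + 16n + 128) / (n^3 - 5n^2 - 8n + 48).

(-4n^2 - 12n - 32)/(n^2 - n - 12)

By polynomial division,
  -4n^3 + 4n^2 + 16n + 128 = (-4)(n^3 - 5n^2 - 8n + 48) + (-16n^2 - 16n + 320)
  n^3 - 5n^2 - 8n + 48 = (-(1/16)n + 3/8)(-16n^2 - 16n + 320) + (18n - 72)
  -16n^2 - 16n + 320 = (-(8/9)n - 40/9)(18n - 72) + (0)
Last nonzero remainder: 18n - 72. Dividing through by 18 gives the monic gcd n - 4.
Cancel n - 4 from numerator and denominator to get the reduced form.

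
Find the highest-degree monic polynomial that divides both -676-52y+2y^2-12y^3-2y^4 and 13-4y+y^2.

13-4y+y^2

By polynomial division,
  -2y^4-12y^3+2y^2-52y-676 = (-2y^2-20y-52)(y^2-4y+13) + (0)
The last nonzero remainder y^2-4y+13 is already monic.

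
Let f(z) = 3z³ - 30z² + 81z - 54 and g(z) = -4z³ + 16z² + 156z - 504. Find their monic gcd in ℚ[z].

z - 3

By polynomial division,
  3z³ - 30z² + 81z - 54 = (-3/4)(-4z³ + 16z² + 156z - 504) + (-18z² + 198z - 432)
  -4z³ + 16z² + 156z - 504 = ((2/9)z + 14/9)(-18z² + 198z - 432) + (-56z + 168)
  -18z² + 198z - 432 = ((9/28)z - 18/7)(-56z + 168) + (0)
Last nonzero remainder: -56z + 168. Dividing through by -56 gives the monic gcd z - 3.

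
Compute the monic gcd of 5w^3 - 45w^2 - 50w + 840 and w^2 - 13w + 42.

w^2 - 13w + 42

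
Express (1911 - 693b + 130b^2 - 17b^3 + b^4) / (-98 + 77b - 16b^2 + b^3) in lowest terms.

Apply the Euclidean algorithm:
  b^4 - 17b^3 + 130b^2 - 693b + 1911 = (b - 1)(b^3 - 16b^2 + 77b - 98) + (37b^2 - 518b + 1813)
  b^3 - 16b^2 + 77b - 98 = ((1/37)b - 2/37)(37b^2 - 518b + 1813) + (0)
Last nonzero remainder: 37b^2 - 518b + 1813. Dividing through by 37 gives the monic gcd b^2 - 14b + 49.
Cancel b^2 - 14b + 49 from numerator and denominator to get the reduced form.

(39 - 3b + b^2)/(-2 + b)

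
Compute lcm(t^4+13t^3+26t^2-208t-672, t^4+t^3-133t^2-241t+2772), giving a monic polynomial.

t^6+11t^5-99t^4-1547t^3-2830t^2+21936t+66528

Apply the Euclidean algorithm:
  t^4+13t^3+26t^2-208t-672 = (t^4+t^3-133t^2-241t+2772) + (12t^3+159t^2+33t-3444)
  t^4+t^3-133t^2-241t+2772 = ((1/12)t-49/48)(12t^3+159t^2+33t-3444) + ((425/16)t^2+(1275/16)t-2975/4)
  12t^3+159t^2+33t-3444 = ((192/425)t+1968/425)((425/16)t^2+(1275/16)t-2975/4) + (0)
Last nonzero remainder: (425/16)t^2+(1275/16)t-2975/4. Dividing through by 425/16 gives the monic gcd t^2+3t-28.
Then lcm(f, g) = f·g / gcd(f, g); expanding and making the result monic gives the answer.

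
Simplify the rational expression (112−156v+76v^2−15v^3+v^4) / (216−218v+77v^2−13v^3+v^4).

(14−9v+v^2)/(27−7v+v^2)

Apply the Euclidean algorithm:
  v^4−15v^3+76v^2−156v+112 = (v^4−13v^3+77v^2−218v+216) + (−2v^3−v^2+62v−104)
  v^4−13v^3+77v^2−218v+216 = (−(1/2)v+27/4)(−2v^3−v^2+62v−104) + ((459/4)v^2−(1377/2)v+918)
  −2v^3−v^2+62v−104 = (−(8/459)v−52/459)((459/4)v^2−(1377/2)v+918) + (0)
Last nonzero remainder: (459/4)v^2−(1377/2)v+918. Dividing through by 459/4 gives the monic gcd v^2−6v+8.
Cancel v^2−6v+8 from numerator and denominator to get the reduced form.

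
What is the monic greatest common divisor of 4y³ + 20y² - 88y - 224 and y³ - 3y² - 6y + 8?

y² - 2y - 8

Apply the Euclidean algorithm:
  4y³ + 20y² - 88y - 224 = (4)(y³ - 3y² - 6y + 8) + (32y² - 64y - 256)
  y³ - 3y² - 6y + 8 = ((1/32)y - 1/32)(32y² - 64y - 256) + (0)
Last nonzero remainder: 32y² - 64y - 256. Dividing through by 32 gives the monic gcd y² - 2y - 8.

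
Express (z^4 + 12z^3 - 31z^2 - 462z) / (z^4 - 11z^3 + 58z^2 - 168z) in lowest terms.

Euclidean algorithm in ℚ[z]:
  z^4 + 12z^3 - 31z^2 - 462z = (z^4 - 11z^3 + 58z^2 - 168z) + (23z^3 - 89z^2 - 294z)
  z^4 - 11z^3 + 58z^2 - 168z = ((1/23)z - 164/529)(23z^3 - 89z^2 - 294z) + ((22848/529)z^2 - (137088/529)z)
  23z^3 - 89z^2 - 294z = ((12167/22848)z + 3703/3264)((22848/529)z^2 - (137088/529)z) + (0)
Last nonzero remainder: (22848/529)z^2 - (137088/529)z. Dividing through by 22848/529 gives the monic gcd z^2 - 6z.
Cancel z^2 - 6z from numerator and denominator to get the reduced form.

(z^2 + 18z + 77)/(z^2 - 5z + 28)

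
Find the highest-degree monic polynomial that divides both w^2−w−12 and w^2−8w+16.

w−4

By polynomial division,
  w^2−w−12 = (w^2−8w+16) + (7w−28)
  w^2−8w+16 = ((1/7)w−4/7)(7w−28) + (0)
Last nonzero remainder: 7w−28. Dividing through by 7 gives the monic gcd w−4.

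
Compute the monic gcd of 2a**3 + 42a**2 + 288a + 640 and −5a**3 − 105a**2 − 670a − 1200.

Apply the Euclidean algorithm:
  2a**3 + 42a**2 + 288a + 640 = (−2/5)(−5a**3 − 105a**2 − 670a − 1200) + (20a + 160)
  −5a**3 − 105a**2 − 670a − 1200 = (−(1/4)a**2 − (13/4)a − 15/2)(20a + 160) + (0)
Last nonzero remainder: 20a + 160. Dividing through by 20 gives the monic gcd a + 8.

a + 8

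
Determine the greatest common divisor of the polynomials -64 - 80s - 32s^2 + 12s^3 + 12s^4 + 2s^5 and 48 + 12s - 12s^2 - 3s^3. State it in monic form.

-16 - 4s + 4s^2 + s^3

By polynomial division,
  2s^5 + 12s^4 + 12s^3 - 32s^2 - 80s - 64 = (-(2/3)s^2 - (4/3)s - 4/3)(-3s^3 - 12s^2 + 12s + 48) + (0)
Last nonzero remainder: -3s^3 - 12s^2 + 12s + 48. Dividing through by -3 gives the monic gcd s^3 + 4s^2 - 4s - 16.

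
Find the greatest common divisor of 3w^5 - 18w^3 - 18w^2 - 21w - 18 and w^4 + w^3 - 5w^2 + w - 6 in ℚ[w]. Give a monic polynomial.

Repeated division with remainder:
  3w^5 - 18w^3 - 18w^2 - 21w - 18 = (3w - 3)(w^4 + w^3 - 5w^2 + w - 6) + (-36w^2 - 36)
  w^4 + w^3 - 5w^2 + w - 6 = (-(1/36)w^2 - (1/36)w + 1/6)(-36w^2 - 36) + (0)
Last nonzero remainder: -36w^2 - 36. Dividing through by -36 gives the monic gcd w^2 + 1.

w^2 + 1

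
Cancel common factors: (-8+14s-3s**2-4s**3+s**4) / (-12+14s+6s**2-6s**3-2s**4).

(4-s)/(6+2s)

Repeated division with remainder:
  s**4-4s**3-3s**2+14s-8 = (-1/2)(-2s**4-6s**3+6s**2+14s-12) + (-7s**3+21s-14)
  -2s**4-6s**3+6s**2+14s-12 = ((2/7)s+6/7)(-7s**3+21s-14) + (0)
Last nonzero remainder: -7s**3+21s-14. Dividing through by -7 gives the monic gcd s**3-3s+2.
Cancel s**3-3s+2 from numerator and denominator to get the reduced form.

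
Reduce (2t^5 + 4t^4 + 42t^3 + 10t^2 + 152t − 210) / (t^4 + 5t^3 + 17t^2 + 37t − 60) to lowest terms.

(2t^2 + 2t + 14)/(t + 4)

Apply the Euclidean algorithm:
  2t^5 + 4t^4 + 42t^3 + 10t^2 + 152t − 210 = (2t − 6)(t^4 + 5t^3 + 17t^2 + 37t − 60) + (38t^3 + 38t^2 + 494t − 570)
  t^4 + 5t^3 + 17t^2 + 37t − 60 = ((1/38)t + 2/19)(38t^3 + 38t^2 + 494t − 570) + (0)
Last nonzero remainder: 38t^3 + 38t^2 + 494t − 570. Dividing through by 38 gives the monic gcd t^3 + t^2 + 13t − 15.
Cancel t^3 + t^2 + 13t − 15 from numerator and denominator to get the reduced form.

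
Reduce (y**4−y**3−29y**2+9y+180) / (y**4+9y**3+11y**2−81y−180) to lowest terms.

Repeated division with remainder:
  y**4−y**3−29y**2+9y+180 = (y**4+9y**3+11y**2−81y−180) + (−10y**3−40y**2+90y+360)
  y**4+9y**3+11y**2−81y−180 = (−(1/10)y−1/2)(−10y**3−40y**2+90y+360) + (0)
Last nonzero remainder: −10y**3−40y**2+90y+360. Dividing through by −10 gives the monic gcd y**3+4y**2−9y−36.
Cancel y**3+4y**2−9y−36 from numerator and denominator to get the reduced form.

(y−5)/(y+5)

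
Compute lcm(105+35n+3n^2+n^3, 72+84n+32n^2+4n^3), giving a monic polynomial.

630+735n+298n^2+56n^3+8n^4+n^5

Apply the Euclidean algorithm:
  n^3+3n^2+35n+105 = (1/4)(4n^3+32n^2+84n+72) + (−5n^2+14n+87)
  4n^3+32n^2+84n+72 = (−(4/5)n−216/25)(−5n^2+14n+87) + ((6864/25)n+20592/25)
  −5n^2+14n+87 = (−(125/6864)n+725/6864)((6864/25)n+20592/25) + (0)
Last nonzero remainder: (6864/25)n+20592/25. Dividing through by 6864/25 gives the monic gcd n+3.
Then lcm(f, g) = f·g / gcd(f, g); expanding and making the result monic gives the answer.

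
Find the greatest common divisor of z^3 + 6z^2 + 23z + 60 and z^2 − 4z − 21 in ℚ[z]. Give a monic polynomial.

Repeated division with remainder:
  z^3 + 6z^2 + 23z + 60 = (z + 10)(z^2 − 4z − 21) + (84z + 270)
  z^2 − 4z − 21 = ((1/84)z − 101/1176)(84z + 270) + (429/196)
  84z + 270 = ((5488/143)z + 17640/143)(429/196) + (0)
The last nonzero remainder is the constant 429/196, so the polynomials are coprime and gcd = 1.

1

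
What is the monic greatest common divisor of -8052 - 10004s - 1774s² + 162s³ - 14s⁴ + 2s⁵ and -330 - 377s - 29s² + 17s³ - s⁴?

-33 - 41s - 7s² + s³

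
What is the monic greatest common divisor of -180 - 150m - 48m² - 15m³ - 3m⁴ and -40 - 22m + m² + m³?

Apply the Euclidean algorithm:
  -3m⁴ - 15m³ - 48m² - 150m - 180 = (-3m - 12)(m³ + m² - 22m - 40) + (-102m² - 534m - 660)
  m³ + m² - 22m - 40 = (-(1/102)m + 12/289)(-102m² - 534m - 660) + (-(1820/289)m - 3640/289)
  -102m² - 534m - 660 = ((14739/910)m + 9537/182)(-(1820/289)m - 3640/289) + (0)
Last nonzero remainder: -(1820/289)m - 3640/289. Dividing through by -1820/289 gives the monic gcd m + 2.

2 + m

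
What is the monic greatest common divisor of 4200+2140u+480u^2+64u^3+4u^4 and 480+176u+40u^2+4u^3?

Euclidean algorithm in ℚ[u]:
  4u^4+64u^3+480u^2+2140u+4200 = (u+6)(4u^3+40u^2+176u+480) + (64u^2+604u+1320)
  4u^3+40u^2+176u+480 = ((1/16)u+9/256)(64u^2+604u+1320) + ((4625/64)u+13875/32)
  64u^2+604u+1320 = ((4096/4625)u+2816/925)((4625/64)u+13875/32) + (0)
Last nonzero remainder: (4625/64)u+13875/32. Dividing through by 4625/64 gives the monic gcd u+6.

6+u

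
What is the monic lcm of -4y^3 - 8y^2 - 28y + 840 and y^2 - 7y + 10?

y^4 + 3y^2 - 224y + 420

Euclidean algorithm in ℚ[y]:
  -4y^3 - 8y^2 - 28y + 840 = (-4y - 36)(y^2 - 7y + 10) + (-240y + 1200)
  y^2 - 7y + 10 = (-(1/240)y + 1/120)(-240y + 1200) + (0)
Last nonzero remainder: -240y + 1200. Dividing through by -240 gives the monic gcd y - 5.
Then lcm(f, g) = f·g / gcd(f, g); expanding and making the result monic gives the answer.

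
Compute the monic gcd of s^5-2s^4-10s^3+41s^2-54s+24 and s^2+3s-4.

Apply the Euclidean algorithm:
  s^5-2s^4-10s^3+41s^2-54s+24 = (s^3-5s^2+9s-6)(s^2+3s-4) + (0)
The last nonzero remainder s^2+3s-4 is already monic.

s^2+3s-4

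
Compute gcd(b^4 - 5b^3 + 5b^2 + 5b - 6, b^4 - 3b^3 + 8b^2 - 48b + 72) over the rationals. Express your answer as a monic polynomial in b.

b^2 - 5b + 6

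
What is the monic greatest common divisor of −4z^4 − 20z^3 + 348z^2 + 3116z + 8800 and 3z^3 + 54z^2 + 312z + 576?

z + 8

By polynomial division,
  −4z^4 − 20z^3 + 348z^2 + 3116z + 8800 = (−(4/3)z + 52/3)(3z^3 + 54z^2 + 312z + 576) + (−172z^2 − 1524z − 1184)
  3z^3 + 54z^2 + 312z + 576 = (−(3/172)z − 1179/7396)(−172z^2 − 1524z − 1184) + ((89505/1849)z + 716040/1849)
  −172z^2 − 1524z − 1184 = (−(318028/89505)z − 273652/89505)((89505/1849)z + 716040/1849) + (0)
Last nonzero remainder: (89505/1849)z + 716040/1849. Dividing through by 89505/1849 gives the monic gcd z + 8.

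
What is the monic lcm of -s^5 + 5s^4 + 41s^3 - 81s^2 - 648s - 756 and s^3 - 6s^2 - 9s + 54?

s^6 - 8s^5 - 26s^4 + 204s^3 + 405s^2 - 1188s - 2268

Euclidean algorithm in ℚ[s]:
  -s^5 + 5s^4 + 41s^3 - 81s^2 - 648s - 756 = (-s^2 - s + 26)(s^3 - 6s^2 - 9s + 54) + (120s^2 - 360s - 2160)
  s^3 - 6s^2 - 9s + 54 = ((1/120)s - 1/40)(120s^2 - 360s - 2160) + (0)
Last nonzero remainder: 120s^2 - 360s - 2160. Dividing through by 120 gives the monic gcd s^2 - 3s - 18.
Then lcm(f, g) = f·g / gcd(f, g); expanding and making the result monic gives the answer.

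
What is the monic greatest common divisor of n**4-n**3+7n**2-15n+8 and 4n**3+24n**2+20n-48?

Euclidean algorithm in ℚ[n]:
  n**4-n**3+7n**2-15n+8 = ((1/4)n-7/4)(4n**3+24n**2+20n-48) + (44n**2+32n-76)
  4n**3+24n**2+20n-48 = ((1/11)n+58/121)(44n**2+32n-76) + ((1400/121)n-1400/121)
  44n**2+32n-76 = ((1331/350)n+2299/350)((1400/121)n-1400/121) + (0)
Last nonzero remainder: (1400/121)n-1400/121. Dividing through by 1400/121 gives the monic gcd n-1.

n-1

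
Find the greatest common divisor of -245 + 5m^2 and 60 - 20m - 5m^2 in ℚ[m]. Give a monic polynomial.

1

Repeated division with remainder:
  5m^2 - 245 = (-1)(-5m^2 - 20m + 60) + (-20m - 185)
  -5m^2 - 20m + 60 = ((1/4)m - 21/16)(-20m - 185) + (-2925/16)
  -20m - 185 = ((64/585)m + 592/585)(-2925/16) + (0)
The last nonzero remainder is the constant -2925/16, so the polynomials are coprime and gcd = 1.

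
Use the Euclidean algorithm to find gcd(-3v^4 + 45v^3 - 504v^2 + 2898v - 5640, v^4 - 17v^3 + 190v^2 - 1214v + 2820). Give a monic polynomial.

v^3 - 11v^2 + 124v - 470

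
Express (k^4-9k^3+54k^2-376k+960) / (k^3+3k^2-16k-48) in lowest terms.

Apply the Euclidean algorithm:
  k^4-9k^3+54k^2-376k+960 = (k-12)(k^3+3k^2-16k-48) + (106k^2-520k+384)
  k^3+3k^2-16k-48 = ((1/106)k+419/5618)(106k^2-520k+384) + ((53820/2809)k-215280/2809)
  106k^2-520k+384 = ((148877/26910)k-22472/4485)((53820/2809)k-215280/2809) + (0)
Last nonzero remainder: (53820/2809)k-215280/2809. Dividing through by 53820/2809 gives the monic gcd k-4.
Cancel k-4 from numerator and denominator to get the reduced form.

(k^3-5k^2+34k-240)/(k^2+7k+12)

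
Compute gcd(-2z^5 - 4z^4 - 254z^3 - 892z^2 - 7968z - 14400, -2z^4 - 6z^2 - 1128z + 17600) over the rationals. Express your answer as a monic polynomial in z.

Repeated division with remainder:
  -2z^5 - 4z^4 - 254z^3 - 892z^2 - 7968z - 14400 = (z + 2)(-2z^4 - 6z^2 - 1128z + 17600) + (-248z^3 + 248z^2 - 23312z - 49600)
  -2z^4 - 6z^2 - 1128z + 17600 = ((1/124)z + 1/124)(-248z^3 + 248z^2 - 23312z - 49600) + (180z^2 - 540z + 18000)
  -248z^3 + 248z^2 - 23312z - 49600 = (-(62/45)z - 124/45)(180z^2 - 540z + 18000) + (0)
Last nonzero remainder: 180z^2 - 540z + 18000. Dividing through by 180 gives the monic gcd z^2 - 3z + 100.

z^2 - 3z + 100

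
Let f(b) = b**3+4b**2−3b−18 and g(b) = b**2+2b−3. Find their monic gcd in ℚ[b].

Euclidean algorithm in ℚ[b]:
  b**3+4b**2−3b−18 = (b+2)(b**2+2b−3) + (−4b−12)
  b**2+2b−3 = (−(1/4)b+1/4)(−4b−12) + (0)
Last nonzero remainder: −4b−12. Dividing through by −4 gives the monic gcd b+3.

b+3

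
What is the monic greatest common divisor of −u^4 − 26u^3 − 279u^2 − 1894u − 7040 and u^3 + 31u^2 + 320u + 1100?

u^2 + 21u + 110

Repeated division with remainder:
  −u^4 − 26u^3 − 279u^2 − 1894u − 7040 = (−u + 5)(u^3 + 31u^2 + 320u + 1100) + (−114u^2 − 2394u − 12540)
  u^3 + 31u^2 + 320u + 1100 = (−(1/114)u − 5/57)(−114u^2 − 2394u − 12540) + (0)
Last nonzero remainder: −114u^2 − 2394u − 12540. Dividing through by −114 gives the monic gcd u^2 + 21u + 110.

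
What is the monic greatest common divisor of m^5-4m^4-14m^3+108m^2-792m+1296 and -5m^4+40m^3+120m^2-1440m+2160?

Apply the Euclidean algorithm:
  m^5-4m^4-14m^3+108m^2-792m+1296 = (-(1/5)m-4/5)(-5m^4+40m^3+120m^2-1440m+2160) + (42m^3-84m^2-1512m+3024)
  -5m^4+40m^3+120m^2-1440m+2160 = (-(5/42)m+5/7)(42m^3-84m^2-1512m+3024) + (0)
Last nonzero remainder: 42m^3-84m^2-1512m+3024. Dividing through by 42 gives the monic gcd m^3-2m^2-36m+72.

m^3-2m^2-36m+72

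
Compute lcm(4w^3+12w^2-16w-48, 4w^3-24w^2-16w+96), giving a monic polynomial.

w^4-3w^3-22w^2+12w+72

Repeated division with remainder:
  4w^3+12w^2-16w-48 = (4w^3-24w^2-16w+96) + (36w^2-144)
  4w^3-24w^2-16w+96 = ((1/9)w-2/3)(36w^2-144) + (0)
Last nonzero remainder: 36w^2-144. Dividing through by 36 gives the monic gcd w^2-4.
Then lcm(f, g) = f·g / gcd(f, g); expanding and making the result monic gives the answer.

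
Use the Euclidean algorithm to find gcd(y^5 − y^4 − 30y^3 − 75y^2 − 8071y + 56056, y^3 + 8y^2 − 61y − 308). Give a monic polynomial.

By polynomial division,
  y^5 − y^4 − 30y^3 − 75y^2 − 8071y + 56056 = (y^2 − 9y + 103)(y^3 + 8y^2 − 61y − 308) + (−1140y^2 − 4560y + 87780)
  y^3 + 8y^2 − 61y − 308 = (−(1/1140)y − 1/285)(−1140y^2 − 4560y + 87780) + (0)
Last nonzero remainder: −1140y^2 − 4560y + 87780. Dividing through by −1140 gives the monic gcd y^2 + 4y − 77.

y^2 + 4y − 77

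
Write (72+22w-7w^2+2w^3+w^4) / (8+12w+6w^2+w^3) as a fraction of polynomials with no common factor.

Apply the Euclidean algorithm:
  w^4+2w^3-7w^2+22w+72 = (w-4)(w^3+6w^2+12w+8) + (5w^2+62w+104)
  w^3+6w^2+12w+8 = ((1/5)w-32/25)(5w^2+62w+104) + ((1764/25)w+3528/25)
  5w^2+62w+104 = ((125/1764)w+325/441)((1764/25)w+3528/25) + (0)
Last nonzero remainder: (1764/25)w+3528/25. Dividing through by 1764/25 gives the monic gcd w+2.
Cancel w+2 from numerator and denominator to get the reduced form.

(36-7w+w^3)/(4+4w+w^2)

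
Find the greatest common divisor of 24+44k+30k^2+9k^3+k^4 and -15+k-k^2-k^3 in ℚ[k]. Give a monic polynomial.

Repeated division with remainder:
  k^4+9k^3+30k^2+44k+24 = (-k-8)(-k^3-k^2+k-15) + (23k^2+37k-96)
  -k^3-k^2+k-15 = (-(1/23)k+14/529)(23k^2+37k-96) + (-(2197/529)k-6591/529)
  23k^2+37k-96 = (-(12167/2197)k+16928/2197)(-(2197/529)k-6591/529) + (0)
Last nonzero remainder: -(2197/529)k-6591/529. Dividing through by -2197/529 gives the monic gcd k+3.

3+k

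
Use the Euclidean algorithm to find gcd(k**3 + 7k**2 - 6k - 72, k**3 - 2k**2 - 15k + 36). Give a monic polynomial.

k**2 + k - 12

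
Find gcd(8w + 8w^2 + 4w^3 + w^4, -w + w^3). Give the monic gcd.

Apply the Euclidean algorithm:
  w^4 + 4w^3 + 8w^2 + 8w = (w + 4)(w^3 - w) + (9w^2 + 12w)
  w^3 - w = ((1/9)w - 4/27)(9w^2 + 12w) + ((7/9)w)
  9w^2 + 12w = ((81/7)w + 108/7)((7/9)w) + (0)
Last nonzero remainder: (7/9)w. Dividing through by 7/9 gives the monic gcd w.

w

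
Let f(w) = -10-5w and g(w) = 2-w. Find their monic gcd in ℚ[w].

Apply the Euclidean algorithm:
  -5w-10 = (5)(-w+2) + (-20)
  -w+2 = ((1/20)w-1/10)(-20) + (0)
The last nonzero remainder is the constant -20, so the polynomials are coprime and gcd = 1.

1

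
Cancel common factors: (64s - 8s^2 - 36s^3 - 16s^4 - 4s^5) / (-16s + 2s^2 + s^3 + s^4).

Euclidean algorithm in ℚ[s]:
  -4s^5 - 16s^4 - 36s^3 - 8s^2 + 64s = (-4s - 12)(s^4 + s^3 + 2s^2 - 16s) + (-16s^3 - 48s^2 - 128s)
  s^4 + s^3 + 2s^2 - 16s = (-(1/16)s + 1/8)(-16s^3 - 48s^2 - 128s) + (0)
Last nonzero remainder: -16s^3 - 48s^2 - 128s. Dividing through by -16 gives the monic gcd s^3 + 3s^2 + 8s.
Cancel s^3 + 3s^2 + 8s from numerator and denominator to get the reduced form.

(8 - 4s - 4s^2)/(-2 + s)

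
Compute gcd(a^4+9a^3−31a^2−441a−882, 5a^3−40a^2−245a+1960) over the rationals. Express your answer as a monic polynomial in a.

Apply the Euclidean algorithm:
  a^4+9a^3−31a^2−441a−882 = ((1/5)a+17/5)(5a^3−40a^2−245a+1960) + (154a^2−7546)
  5a^3−40a^2−245a+1960 = ((5/154)a−20/77)(154a^2−7546) + (0)
Last nonzero remainder: 154a^2−7546. Dividing through by 154 gives the monic gcd a^2−49.

a^2−49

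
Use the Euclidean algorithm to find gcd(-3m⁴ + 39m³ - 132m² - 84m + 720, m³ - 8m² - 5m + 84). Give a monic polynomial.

Apply the Euclidean algorithm:
  -3m⁴ + 39m³ - 132m² - 84m + 720 = (-3m + 15)(m³ - 8m² - 5m + 84) + (-27m² + 243m - 540)
  m³ - 8m² - 5m + 84 = (-(1/27)m - 1/27)(-27m² + 243m - 540) + (-16m + 64)
  -27m² + 243m - 540 = ((27/16)m - 135/16)(-16m + 64) + (0)
Last nonzero remainder: -16m + 64. Dividing through by -16 gives the monic gcd m - 4.

m - 4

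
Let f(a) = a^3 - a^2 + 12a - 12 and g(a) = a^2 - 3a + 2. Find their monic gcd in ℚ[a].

a - 1

Apply the Euclidean algorithm:
  a^3 - a^2 + 12a - 12 = (a + 2)(a^2 - 3a + 2) + (16a - 16)
  a^2 - 3a + 2 = ((1/16)a - 1/8)(16a - 16) + (0)
Last nonzero remainder: 16a - 16. Dividing through by 16 gives the monic gcd a - 1.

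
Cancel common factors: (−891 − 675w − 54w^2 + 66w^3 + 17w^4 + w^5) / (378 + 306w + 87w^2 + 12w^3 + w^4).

(−99 − 9w + 11w^2 + w^3)/(42 + 6w + w^2)

Repeated division with remainder:
  w^5 + 17w^4 + 66w^3 − 54w^2 − 675w − 891 = (w + 5)(w^4 + 12w^3 + 87w^2 + 306w + 378) + (−81w^3 − 795w^2 − 2583w − 2781)
  w^4 + 12w^3 + 87w^2 + 306w + 378 = (−(1/81)w − 59/2187)(−81w^3 − 795w^2 − 2583w − 2781) + ((24541/729)w^2 + (49082/243)w + 24541/81)
  −81w^3 − 795w^2 − 2583w − 2781 = (−(59049/24541)w − 225261/24541)((24541/729)w^2 + (49082/243)w + 24541/81) + (0)
Last nonzero remainder: (24541/729)w^2 + (49082/243)w + 24541/81. Dividing through by 24541/729 gives the monic gcd w^2 + 6w + 9.
Cancel w^2 + 6w + 9 from numerator and denominator to get the reduced form.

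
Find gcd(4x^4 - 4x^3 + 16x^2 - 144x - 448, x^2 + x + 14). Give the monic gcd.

x^2 + x + 14

Apply the Euclidean algorithm:
  4x^4 - 4x^3 + 16x^2 - 144x - 448 = (4x^2 - 8x - 32)(x^2 + x + 14) + (0)
The last nonzero remainder x^2 + x + 14 is already monic.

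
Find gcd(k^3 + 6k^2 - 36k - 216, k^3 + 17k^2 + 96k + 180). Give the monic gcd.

Apply the Euclidean algorithm:
  k^3 + 6k^2 - 36k - 216 = (k^3 + 17k^2 + 96k + 180) + (-11k^2 - 132k - 396)
  k^3 + 17k^2 + 96k + 180 = (-(1/11)k - 5/11)(-11k^2 - 132k - 396) + (0)
Last nonzero remainder: -11k^2 - 132k - 396. Dividing through by -11 gives the monic gcd k^2 + 12k + 36.

k^2 + 12k + 36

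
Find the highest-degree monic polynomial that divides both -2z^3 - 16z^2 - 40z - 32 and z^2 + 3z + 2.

By polynomial division,
  -2z^3 - 16z^2 - 40z - 32 = (-2z - 10)(z^2 + 3z + 2) + (-6z - 12)
  z^2 + 3z + 2 = (-(1/6)z - 1/6)(-6z - 12) + (0)
Last nonzero remainder: -6z - 12. Dividing through by -6 gives the monic gcd z + 2.

z + 2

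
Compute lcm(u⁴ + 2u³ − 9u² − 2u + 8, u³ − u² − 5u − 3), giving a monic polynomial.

Repeated division with remainder:
  u⁴ + 2u³ − 9u² − 2u + 8 = (u + 3)(u³ − u² − 5u − 3) + (−u² + 16u + 17)
  u³ − u² − 5u − 3 = (−u − 15)(−u² + 16u + 17) + (252u + 252)
  −u² + 16u + 17 = (−(1/252)u + 17/252)(252u + 252) + (0)
Last nonzero remainder: 252u + 252. Dividing through by 252 gives the monic gcd u + 1.
Then lcm(f, g) = f·g / gcd(f, g); expanding and making the result monic gives the answer.

u⁶ − 16u⁴ + 10u³ + 39u² − 10u − 24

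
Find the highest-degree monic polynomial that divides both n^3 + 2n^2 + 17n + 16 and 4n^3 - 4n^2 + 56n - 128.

n^2 + n + 16

Euclidean algorithm in ℚ[n]:
  n^3 + 2n^2 + 17n + 16 = (1/4)(4n^3 - 4n^2 + 56n - 128) + (3n^2 + 3n + 48)
  4n^3 - 4n^2 + 56n - 128 = ((4/3)n - 8/3)(3n^2 + 3n + 48) + (0)
Last nonzero remainder: 3n^2 + 3n + 48. Dividing through by 3 gives the monic gcd n^2 + n + 16.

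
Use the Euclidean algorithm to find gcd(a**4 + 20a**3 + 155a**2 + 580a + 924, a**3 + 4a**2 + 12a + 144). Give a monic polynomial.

a + 6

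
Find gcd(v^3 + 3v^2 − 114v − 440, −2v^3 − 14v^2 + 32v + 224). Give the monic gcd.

v + 4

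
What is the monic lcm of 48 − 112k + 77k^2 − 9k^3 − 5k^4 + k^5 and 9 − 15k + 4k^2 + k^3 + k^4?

432 − 864k + 405k^2 + 38k^3 + 5k^4 − 15k^5 − 2k^6 + k^7

Apply the Euclidean algorithm:
  k^5 − 5k^4 − 9k^3 + 77k^2 − 112k + 48 = (k − 6)(k^4 + k^3 + 4k^2 − 15k + 9) + (−7k^3 + 116k^2 − 211k + 102)
  k^4 + k^3 + 4k^2 − 15k + 9 = (−(1/7)k − 123/49)(−7k^3 + 116k^2 − 211k + 102) + ((12987/49)k^2 − (25974/49)k + 12987/49)
  −7k^3 + 116k^2 − 211k + 102 = (−(343/12987)k + 1666/4329)((12987/49)k^2 − (25974/49)k + 12987/49) + (0)
Last nonzero remainder: (12987/49)k^2 − (25974/49)k + 12987/49. Dividing through by 12987/49 gives the monic gcd k^2 − 2k + 1.
Then lcm(f, g) = f·g / gcd(f, g); expanding and making the result monic gives the answer.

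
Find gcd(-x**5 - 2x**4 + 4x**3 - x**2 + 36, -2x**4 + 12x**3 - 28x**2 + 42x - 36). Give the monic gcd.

x**3 - 3x**2 + 5x - 6

Repeated division with remainder:
  -x**5 - 2x**4 + 4x**3 - x**2 + 36 = ((1/2)x + 4)(-2x**4 + 12x**3 - 28x**2 + 42x - 36) + (-30x**3 + 90x**2 - 150x + 180)
  -2x**4 + 12x**3 - 28x**2 + 42x - 36 = ((1/15)x - 1/5)(-30x**3 + 90x**2 - 150x + 180) + (0)
Last nonzero remainder: -30x**3 + 90x**2 - 150x + 180. Dividing through by -30 gives the monic gcd x**3 - 3x**2 + 5x - 6.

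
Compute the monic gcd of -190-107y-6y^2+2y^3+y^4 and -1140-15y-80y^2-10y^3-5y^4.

Apply the Euclidean algorithm:
  y^4+2y^3-6y^2-107y-190 = (-1/5)(-5y^4-10y^3-80y^2-15y-1140) + (-22y^2-110y-418)
  -5y^4-10y^3-80y^2-15y-1140 = ((5/22)y^2-(15/22)y+30/11)(-22y^2-110y-418) + (0)
Last nonzero remainder: -22y^2-110y-418. Dividing through by -22 gives the monic gcd y^2+5y+19.

19+5y+y^2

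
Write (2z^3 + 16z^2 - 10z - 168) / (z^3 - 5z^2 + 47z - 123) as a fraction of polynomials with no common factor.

By polynomial division,
  2z^3 + 16z^2 - 10z - 168 = (2)(z^3 - 5z^2 + 47z - 123) + (26z^2 - 104z + 78)
  z^3 - 5z^2 + 47z - 123 = ((1/26)z - 1/26)(26z^2 - 104z + 78) + (40z - 120)
  26z^2 - 104z + 78 = ((13/20)z - 13/20)(40z - 120) + (0)
Last nonzero remainder: 40z - 120. Dividing through by 40 gives the monic gcd z - 3.
Cancel z - 3 from numerator and denominator to get the reduced form.

(2z^2 + 22z + 56)/(z^2 - 2z + 41)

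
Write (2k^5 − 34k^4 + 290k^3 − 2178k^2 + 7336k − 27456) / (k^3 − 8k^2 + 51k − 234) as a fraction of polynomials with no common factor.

(2k^3 − 30k^2 + 152k − 704)/(k − 6)

Euclidean algorithm in ℚ[k]:
  2k^5 − 34k^4 + 290k^3 − 2178k^2 + 7336k − 27456 = (2k^2 − 18k + 44)(k^3 − 8k^2 + 51k − 234) + (−440k^2 + 880k − 17160)
  k^3 − 8k^2 + 51k − 234 = (−(1/440)k + 3/220)(−440k^2 + 880k − 17160) + (0)
Last nonzero remainder: −440k^2 + 880k − 17160. Dividing through by −440 gives the monic gcd k^2 − 2k + 39.
Cancel k^2 − 2k + 39 from numerator and denominator to get the reduced form.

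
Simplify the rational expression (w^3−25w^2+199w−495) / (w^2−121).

Repeated division with remainder:
  w^3−25w^2+199w−495 = (w−25)(w^2−121) + (320w−3520)
  w^2−121 = ((1/320)w+11/320)(320w−3520) + (0)
Last nonzero remainder: 320w−3520. Dividing through by 320 gives the monic gcd w−11.
Cancel w−11 from numerator and denominator to get the reduced form.

(w^2−14w+45)/(w+11)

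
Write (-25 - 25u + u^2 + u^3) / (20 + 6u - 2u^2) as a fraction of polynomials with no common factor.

(-5 - 6u - u^2)/(4 + 2u)

Euclidean algorithm in ℚ[u]:
  u^3 + u^2 - 25u - 25 = (-(1/2)u - 2)(-2u^2 + 6u + 20) + (-3u + 15)
  -2u^2 + 6u + 20 = ((2/3)u + 4/3)(-3u + 15) + (0)
Last nonzero remainder: -3u + 15. Dividing through by -3 gives the monic gcd u - 5.
Cancel u - 5 from numerator and denominator to get the reduced form.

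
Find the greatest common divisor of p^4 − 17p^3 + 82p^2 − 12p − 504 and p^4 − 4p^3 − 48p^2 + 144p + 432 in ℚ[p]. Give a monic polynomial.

p^3 − 10p^2 + 12p + 72

Euclidean algorithm in ℚ[p]:
  p^4 − 17p^3 + 82p^2 − 12p − 504 = (p^4 − 4p^3 − 48p^2 + 144p + 432) + (−13p^3 + 130p^2 − 156p − 936)
  p^4 − 4p^3 − 48p^2 + 144p + 432 = (−(1/13)p − 6/13)(−13p^3 + 130p^2 − 156p − 936) + (0)
Last nonzero remainder: −13p^3 + 130p^2 − 156p − 936. Dividing through by −13 gives the monic gcd p^3 − 10p^2 + 12p + 72.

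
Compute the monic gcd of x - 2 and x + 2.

1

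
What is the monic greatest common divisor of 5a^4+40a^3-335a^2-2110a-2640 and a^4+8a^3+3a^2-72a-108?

a^2+5a+6

By polynomial division,
  5a^4+40a^3-335a^2-2110a-2640 = (5)(a^4+8a^3+3a^2-72a-108) + (-350a^2-1750a-2100)
  a^4+8a^3+3a^2-72a-108 = (-(1/350)a^2-(3/350)a+9/175)(-350a^2-1750a-2100) + (0)
Last nonzero remainder: -350a^2-1750a-2100. Dividing through by -350 gives the monic gcd a^2+5a+6.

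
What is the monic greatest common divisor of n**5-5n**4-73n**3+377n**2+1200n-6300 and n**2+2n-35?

n**2+2n-35

By polynomial division,
  n**5-5n**4-73n**3+377n**2+1200n-6300 = (n**3-7n**2-24n+180)(n**2+2n-35) + (0)
The last nonzero remainder n**2+2n-35 is already monic.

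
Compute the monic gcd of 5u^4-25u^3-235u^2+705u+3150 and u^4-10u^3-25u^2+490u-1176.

Apply the Euclidean algorithm:
  5u^4-25u^3-235u^2+705u+3150 = (5)(u^4-10u^3-25u^2+490u-1176) + (25u^3-110u^2-1745u+9030)
  u^4-10u^3-25u^2+490u-1176 = ((1/25)u-28/125)(25u^3-110u^2-1745u+9030) + ((504/25)u^2-(6552/25)u+21168/25)
  25u^3-110u^2-1745u+9030 = ((625/504)u+5375/504)((504/25)u^2-(6552/25)u+21168/25) + (0)
Last nonzero remainder: (504/25)u^2-(6552/25)u+21168/25. Dividing through by 504/25 gives the monic gcd u^2-13u+42.

u^2-13u+42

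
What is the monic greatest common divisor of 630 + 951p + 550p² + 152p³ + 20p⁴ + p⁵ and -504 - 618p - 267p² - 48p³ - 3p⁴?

42 + 41p + 12p² + p³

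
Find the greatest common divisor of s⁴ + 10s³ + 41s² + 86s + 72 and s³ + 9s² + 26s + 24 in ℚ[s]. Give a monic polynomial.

Euclidean algorithm in ℚ[s]:
  s⁴ + 10s³ + 41s² + 86s + 72 = (s + 1)(s³ + 9s² + 26s + 24) + (6s² + 36s + 48)
  s³ + 9s² + 26s + 24 = ((1/6)s + 1/2)(6s² + 36s + 48) + (0)
Last nonzero remainder: 6s² + 36s + 48. Dividing through by 6 gives the monic gcd s² + 6s + 8.

s² + 6s + 8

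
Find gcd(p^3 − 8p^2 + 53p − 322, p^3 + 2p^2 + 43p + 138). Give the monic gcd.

p^2 − p + 46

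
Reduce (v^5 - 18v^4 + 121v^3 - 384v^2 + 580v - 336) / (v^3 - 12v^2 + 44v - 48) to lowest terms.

(v^3 - 12v^2 + 41v - 42)/(v - 6)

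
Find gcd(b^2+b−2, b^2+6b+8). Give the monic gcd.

b+2

Apply the Euclidean algorithm:
  b^2+b−2 = (b^2+6b+8) + (−5b−10)
  b^2+6b+8 = (−(1/5)b−4/5)(−5b−10) + (0)
Last nonzero remainder: −5b−10. Dividing through by −5 gives the monic gcd b+2.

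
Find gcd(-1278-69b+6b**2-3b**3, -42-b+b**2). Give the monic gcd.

6+b

Euclidean algorithm in ℚ[b]:
  -3b**3+6b**2-69b-1278 = (-3b+3)(b**2-b-42) + (-192b-1152)
  b**2-b-42 = (-(1/192)b+7/192)(-192b-1152) + (0)
Last nonzero remainder: -192b-1152. Dividing through by -192 gives the monic gcd b+6.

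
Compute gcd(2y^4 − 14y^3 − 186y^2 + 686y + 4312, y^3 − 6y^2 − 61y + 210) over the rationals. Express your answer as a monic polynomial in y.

y + 7

By polynomial division,
  2y^4 − 14y^3 − 186y^2 + 686y + 4312 = (2y − 2)(y^3 − 6y^2 − 61y + 210) + (−76y^2 + 144y + 4732)
  y^3 − 6y^2 − 61y + 210 = (−(1/76)y + 39/722)(−76y^2 + 144y + 4732) + (−(2352/361)y − 16464/361)
  −76y^2 + 144y + 4732 = ((6859/588)y − 61009/588)(−(2352/361)y − 16464/361) + (0)
Last nonzero remainder: −(2352/361)y − 16464/361. Dividing through by −2352/361 gives the monic gcd y + 7.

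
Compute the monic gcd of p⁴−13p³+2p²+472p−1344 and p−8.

By polynomial division,
  p⁴−13p³+2p²+472p−1344 = (p³−5p²−38p+168)(p−8) + (0)
The last nonzero remainder p−8 is already monic.

p−8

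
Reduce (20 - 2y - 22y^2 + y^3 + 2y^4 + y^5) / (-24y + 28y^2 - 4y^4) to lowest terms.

Repeated division with remainder:
  y^5 + 2y^4 + y^3 - 22y^2 - 2y + 20 = (-(1/4)y - 1/2)(-4y^4 + 28y^2 - 24y) + (8y^3 - 14y^2 - 14y + 20)
  -4y^4 + 28y^2 - 24y = (-(1/2)y - 7/8)(8y^3 - 14y^2 - 14y + 20) + ((35/4)y^2 - (105/4)y + 35/2)
  8y^3 - 14y^2 - 14y + 20 = ((32/35)y + 8/7)((35/4)y^2 - (105/4)y + 35/2) + (0)
Last nonzero remainder: (35/4)y^2 - (105/4)y + 35/2. Dividing through by 35/4 gives the monic gcd y^2 - 3y + 2.
Cancel y^2 - 3y + 2 from numerator and denominator to get the reduced form.

(-10 - 14y - 5y^2 - y^3)/(12y + 4y^2)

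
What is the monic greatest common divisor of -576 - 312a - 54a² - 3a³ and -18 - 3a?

By polynomial division,
  -3a³ - 54a² - 312a - 576 = (a² + 12a + 32)(-3a - 18) + (0)
Last nonzero remainder: -3a - 18. Dividing through by -3 gives the monic gcd a + 6.

6 + a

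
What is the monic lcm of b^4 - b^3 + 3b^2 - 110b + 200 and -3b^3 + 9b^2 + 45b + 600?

b^5 - 9b^4 + 11b^3 - 134b^2 + 1080b - 1600

By polynomial division,
  b^4 - b^3 + 3b^2 - 110b + 200 = (-(1/3)b - 2/3)(-3b^3 + 9b^2 + 45b + 600) + (24b^2 + 120b + 600)
  -3b^3 + 9b^2 + 45b + 600 = (-(1/8)b + 1)(24b^2 + 120b + 600) + (0)
Last nonzero remainder: 24b^2 + 120b + 600. Dividing through by 24 gives the monic gcd b^2 + 5b + 25.
Then lcm(f, g) = f·g / gcd(f, g); expanding and making the result monic gives the answer.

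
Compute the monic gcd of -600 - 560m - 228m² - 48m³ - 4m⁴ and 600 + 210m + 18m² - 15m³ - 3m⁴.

50 + 30m + 9m² + m³

Apply the Euclidean algorithm:
  -4m⁴ - 48m³ - 228m² - 560m - 600 = (4/3)(-3m⁴ - 15m³ + 18m² + 210m + 600) + (-28m³ - 252m² - 840m - 1400)
  -3m⁴ - 15m³ + 18m² + 210m + 600 = ((3/28)m - 3/7)(-28m³ - 252m² - 840m - 1400) + (0)
Last nonzero remainder: -28m³ - 252m² - 840m - 1400. Dividing through by -28 gives the monic gcd m³ + 9m² + 30m + 50.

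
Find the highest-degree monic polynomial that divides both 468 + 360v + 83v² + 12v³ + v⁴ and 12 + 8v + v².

12 + 8v + v²

By polynomial division,
  v⁴ + 12v³ + 83v² + 360v + 468 = (v² + 4v + 39)(v² + 8v + 12) + (0)
The last nonzero remainder v² + 8v + 12 is already monic.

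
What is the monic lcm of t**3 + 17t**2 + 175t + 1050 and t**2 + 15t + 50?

t**4 + 22t**3 + 260t**2 + 1925t + 5250

Apply the Euclidean algorithm:
  t**3 + 17t**2 + 175t + 1050 = (t + 2)(t**2 + 15t + 50) + (95t + 950)
  t**2 + 15t + 50 = ((1/95)t + 1/19)(95t + 950) + (0)
Last nonzero remainder: 95t + 950. Dividing through by 95 gives the monic gcd t + 10.
Then lcm(f, g) = f·g / gcd(f, g); expanding and making the result monic gives the answer.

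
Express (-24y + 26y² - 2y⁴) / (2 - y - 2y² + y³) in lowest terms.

(24y - 2y² - 2y³)/(-2 - y + y²)

Repeated division with remainder:
  -2y⁴ + 26y² - 24y = (-2y - 4)(y³ - 2y² - y + 2) + (16y² - 24y + 8)
  y³ - 2y² - y + 2 = ((1/16)y - 1/32)(16y² - 24y + 8) + (-(9/4)y + 9/4)
  16y² - 24y + 8 = (-(64/9)y + 32/9)(-(9/4)y + 9/4) + (0)
Last nonzero remainder: -(9/4)y + 9/4. Dividing through by -9/4 gives the monic gcd y - 1.
Cancel y - 1 from numerator and denominator to get the reduced form.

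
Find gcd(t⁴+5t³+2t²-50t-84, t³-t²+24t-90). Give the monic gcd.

t-3

Repeated division with remainder:
  t⁴+5t³+2t²-50t-84 = (t+6)(t³-t²+24t-90) + (-16t²-104t+456)
  t³-t²+24t-90 = (-(1/16)t+15/32)(-16t²-104t+456) + ((405/4)t-1215/4)
  -16t²-104t+456 = (-(64/405)t-608/405)((405/4)t-1215/4) + (0)
Last nonzero remainder: (405/4)t-1215/4. Dividing through by 405/4 gives the monic gcd t-3.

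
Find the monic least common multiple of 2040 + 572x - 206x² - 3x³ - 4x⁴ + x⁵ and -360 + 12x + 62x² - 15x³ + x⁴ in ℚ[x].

-12240 - 1392x + 1808x² - 188x³ + 21x⁴ - 10x⁵ + x⁶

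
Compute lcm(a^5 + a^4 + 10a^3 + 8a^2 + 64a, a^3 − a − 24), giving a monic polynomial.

a^6 − 2a^5 + 7a^4 − 22a^3 + 40a^2 − 192a

By polynomial division,
  a^5 + a^4 + 10a^3 + 8a^2 + 64a = (a^2 + a + 11)(a^3 − a − 24) + (33a^2 + 99a + 264)
  a^3 − a − 24 = ((1/33)a − 1/11)(33a^2 + 99a + 264) + (0)
Last nonzero remainder: 33a^2 + 99a + 264. Dividing through by 33 gives the monic gcd a^2 + 3a + 8.
Then lcm(f, g) = f·g / gcd(f, g); expanding and making the result monic gives the answer.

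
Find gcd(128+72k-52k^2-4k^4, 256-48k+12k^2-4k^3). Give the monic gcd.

Apply the Euclidean algorithm:
  -4k^4-52k^2+72k+128 = (k+3)(-4k^3+12k^2-48k+256) + (-40k^2-40k-640)
  -4k^3+12k^2-48k+256 = ((1/10)k-2/5)(-40k^2-40k-640) + (0)
Last nonzero remainder: -40k^2-40k-640. Dividing through by -40 gives the monic gcd k^2+k+16.

16+k+k^2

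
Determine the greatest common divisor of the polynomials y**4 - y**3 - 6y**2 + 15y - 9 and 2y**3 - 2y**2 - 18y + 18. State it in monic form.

y**2 + 2y - 3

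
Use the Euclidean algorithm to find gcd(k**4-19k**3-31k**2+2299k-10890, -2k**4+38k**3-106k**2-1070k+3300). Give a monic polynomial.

k**2-21k+110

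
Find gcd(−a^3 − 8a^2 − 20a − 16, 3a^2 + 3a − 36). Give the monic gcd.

Repeated division with remainder:
  −a^3 − 8a^2 − 20a − 16 = (−(1/3)a − 7/3)(3a^2 + 3a − 36) + (−25a − 100)
  3a^2 + 3a − 36 = (−(3/25)a + 9/25)(−25a − 100) + (0)
Last nonzero remainder: −25a − 100. Dividing through by −25 gives the monic gcd a + 4.

a + 4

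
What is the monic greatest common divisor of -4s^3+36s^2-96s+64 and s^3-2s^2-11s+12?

s^2-5s+4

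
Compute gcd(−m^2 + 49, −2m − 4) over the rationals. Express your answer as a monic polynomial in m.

1

By polynomial division,
  −m^2 + 49 = ((1/2)m − 1)(−2m − 4) + (45)
  −2m − 4 = (−(2/45)m − 4/45)(45) + (0)
The last nonzero remainder is the constant 45, so the polynomials are coprime and gcd = 1.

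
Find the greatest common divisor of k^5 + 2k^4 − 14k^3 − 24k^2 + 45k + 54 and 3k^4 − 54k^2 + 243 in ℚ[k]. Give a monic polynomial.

k^3 + 3k^2 − 9k − 27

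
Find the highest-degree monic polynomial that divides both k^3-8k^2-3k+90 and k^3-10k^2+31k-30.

k-5

Repeated division with remainder:
  k^3-8k^2-3k+90 = (k^3-10k^2+31k-30) + (2k^2-34k+120)
  k^3-10k^2+31k-30 = ((1/2)k+7/2)(2k^2-34k+120) + (90k-450)
  2k^2-34k+120 = ((1/45)k-4/15)(90k-450) + (0)
Last nonzero remainder: 90k-450. Dividing through by 90 gives the monic gcd k-5.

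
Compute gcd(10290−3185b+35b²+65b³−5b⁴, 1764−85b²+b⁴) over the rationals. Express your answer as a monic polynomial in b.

294−49b−6b²+b³

Euclidean algorithm in ℚ[b]:
  −5b⁴+65b³+35b²−3185b+10290 = (−5)(b⁴−85b²+1764) + (65b³−390b²−3185b+19110)
  b⁴−85b²+1764 = ((1/65)b+6/65)(65b³−390b²−3185b+19110) + (0)
Last nonzero remainder: 65b³−390b²−3185b+19110. Dividing through by 65 gives the monic gcd b³−6b²−49b+294.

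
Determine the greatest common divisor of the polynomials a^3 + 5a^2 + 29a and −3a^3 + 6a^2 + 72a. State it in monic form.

Apply the Euclidean algorithm:
  a^3 + 5a^2 + 29a = (−1/3)(−3a^3 + 6a^2 + 72a) + (7a^2 + 53a)
  −3a^3 + 6a^2 + 72a = (−(3/7)a + 201/49)(7a^2 + 53a) + (−(7125/49)a)
  7a^2 + 53a = (−(343/7125)a − 2597/7125)(−(7125/49)a) + (0)
Last nonzero remainder: −(7125/49)a. Dividing through by −7125/49 gives the monic gcd a.

a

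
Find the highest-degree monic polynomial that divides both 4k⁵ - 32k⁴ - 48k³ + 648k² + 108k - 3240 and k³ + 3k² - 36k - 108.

Repeated division with remainder:
  4k⁵ - 32k⁴ - 48k³ + 648k² + 108k - 3240 = (4k² - 44k + 228)(k³ + 3k² - 36k - 108) + (-1188k² + 3564k + 21384)
  k³ + 3k² - 36k - 108 = (-(1/1188)k - 1/198)(-1188k² + 3564k + 21384) + (0)
Last nonzero remainder: -1188k² + 3564k + 21384. Dividing through by -1188 gives the monic gcd k² - 3k - 18.

k² - 3k - 18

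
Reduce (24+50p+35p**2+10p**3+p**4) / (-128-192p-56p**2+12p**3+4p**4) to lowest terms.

(3+p)/(-16+4p)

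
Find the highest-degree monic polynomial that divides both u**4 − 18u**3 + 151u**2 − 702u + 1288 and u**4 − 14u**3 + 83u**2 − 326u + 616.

u**2 − 11u + 28

Repeated division with remainder:
  u**4 − 18u**3 + 151u**2 − 702u + 1288 = (u**4 − 14u**3 + 83u**2 − 326u + 616) + (−4u**3 + 68u**2 − 376u + 672)
  u**4 − 14u**3 + 83u**2 − 326u + 616 = (−(1/4)u − 3/4)(−4u**3 + 68u**2 − 376u + 672) + (40u**2 − 440u + 1120)
  −4u**3 + 68u**2 − 376u + 672 = (−(1/10)u + 3/5)(40u**2 − 440u + 1120) + (0)
Last nonzero remainder: 40u**2 − 440u + 1120. Dividing through by 40 gives the monic gcd u**2 − 11u + 28.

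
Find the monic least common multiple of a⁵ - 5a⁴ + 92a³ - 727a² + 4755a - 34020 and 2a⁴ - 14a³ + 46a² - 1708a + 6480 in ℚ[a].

Apply the Euclidean algorithm:
  a⁵ - 5a⁴ + 92a³ - 727a² + 4755a - 34020 = ((1/2)a + 1)(2a⁴ - 14a³ + 46a² - 1708a + 6480) + (83a³ + 81a² + 3223a - 40500)
  2a⁴ - 14a³ + 46a² - 1708a + 6480 = ((2/83)a - 1324/6889)(83a³ + 81a² + 3223a - 40500) + (-(110880/6889)a² - (776160/6889)a - 8981280/6889)
  83a³ + 81a² + 3223a - 40500 = (-(571787/110880)a + 172225/5544)(-(110880/6889)a² - (776160/6889)a - 8981280/6889) + (0)
Last nonzero remainder: -(110880/6889)a² - (776160/6889)a - 8981280/6889. Dividing through by -110880/6889 gives the monic gcd a² + 7a + 81.
Then lcm(f, g) = f·g / gcd(f, g); expanding and making the result monic gives the answer.

a⁷ - 19a⁶ + 202a⁵ - 2215a⁴ + 18613a³ - 129670a² + 666480a - 1360800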